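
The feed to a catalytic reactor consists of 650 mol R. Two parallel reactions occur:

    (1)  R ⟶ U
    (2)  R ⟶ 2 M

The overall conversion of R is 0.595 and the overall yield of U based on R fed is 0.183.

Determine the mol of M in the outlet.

536 mol

Yield of U: 1ξ₁ / 650 = 0.183 → ξ₁ = 119 mol.
Conversion of R: 1ξ₁ + 1ξ₂ = 0.595 × 650 = 386.8 → ξ₂ = 267.8 mol.
Outlet amounts (n = n₀ + Σ ν·ξ):
  R: 650 − 1(119) − 1(267.8) = 263.2
  U: 0 + 1(119) = 119
  M: 0 + 2(267.8) = 535.6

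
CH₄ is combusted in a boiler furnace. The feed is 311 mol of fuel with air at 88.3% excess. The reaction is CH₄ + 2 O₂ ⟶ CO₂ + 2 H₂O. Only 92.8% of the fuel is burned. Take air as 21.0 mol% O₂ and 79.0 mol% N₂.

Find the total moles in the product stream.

Stoichiometric O₂ = 2 × 311 = 622 mol; O₂ fed = 622 × 1.883 = 1171 mol.
N₂ fed = 1171 × 79/21 = 4406 mol.
Fuel reacted = 0.928 × 311 → ξ = 288.6 mol.
Outlet (n = n₀ + ν ξ):
  CH₄: 311 − 1(288.6) = 22.39
  O₂: 1171 − 2(288.6) = 594
  N₂: 4406 (inert)
  CO₂: 0 + 1(288.6) = 288.6
  H₂O: 0 + 2(288.6) = 577.2
Total out = 22.39 + 594 + 4406 + 288.6 + 577.2 = 5888 mol.

5890 mol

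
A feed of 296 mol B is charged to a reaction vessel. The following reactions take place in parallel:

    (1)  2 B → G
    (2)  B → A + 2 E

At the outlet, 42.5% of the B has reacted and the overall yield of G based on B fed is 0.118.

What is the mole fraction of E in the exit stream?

0.3

Yield of G: 1ξ₁ / 296 = 0.118 → ξ₁ = 34.93 mol.
Conversion of B: 2ξ₁ + 1ξ₂ = 0.425 × 296 = 125.8 → ξ₂ = 55.94 mol.
Outlet amounts (n = n₀ + Σ ν·ξ):
  B: 296 − 2(34.93) − 1(55.94) = 170.2
  G: 0 + 1(34.93) = 34.93
  A: 0 + 1(55.94) = 55.94
  E: 0 + 2(55.94) = 111.9
Total out = 373 mol; y_E = 111.9 / 373 = 0.3.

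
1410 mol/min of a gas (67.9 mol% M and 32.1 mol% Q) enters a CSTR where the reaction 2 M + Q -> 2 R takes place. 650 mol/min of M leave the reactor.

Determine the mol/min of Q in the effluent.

For M: n = n₀ − 2ξ → 650 = 957.4 − 2ξ, giving ξ = 153.7 mol/min.
Outlet amounts (n = n₀ + ν ξ):
  M: 957.4 − 2(153.7) = 650
  Q: 452.6 − 1(153.7) = 298.9
  R: 0 + 2(153.7) = 307.4

299 mol/min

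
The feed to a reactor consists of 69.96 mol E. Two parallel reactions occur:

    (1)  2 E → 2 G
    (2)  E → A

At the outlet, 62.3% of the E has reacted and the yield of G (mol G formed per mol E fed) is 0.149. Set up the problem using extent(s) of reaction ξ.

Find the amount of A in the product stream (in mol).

Yield of G: 2ξ₁ / 69.96 = 0.149 → ξ₁ = 5.212 mol.
Conversion of E: 2ξ₁ + 1ξ₂ = 0.623 × 69.96 = 43.59 → ξ₂ = 33.16 mol.
Outlet amounts (n = n₀ + Σ ν·ξ):
  E: 69.96 − 2(5.212) − 1(33.16) = 26.37
  G: 0 + 2(5.212) = 10.42
  A: 0 + 1(33.16) = 33.16

33.2 mol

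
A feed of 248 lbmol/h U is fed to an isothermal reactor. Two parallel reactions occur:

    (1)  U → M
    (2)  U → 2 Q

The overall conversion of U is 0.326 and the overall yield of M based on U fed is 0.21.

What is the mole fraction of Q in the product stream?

0.208

Yield of M: 1ξ₁ / 248 = 0.21 → ξ₁ = 52.08 lbmol/h.
Conversion of U: 1ξ₁ + 1ξ₂ = 0.326 × 248 = 80.85 → ξ₂ = 28.77 lbmol/h.
Outlet amounts (n = n₀ + Σ ν·ξ):
  U: 248 − 1(52.08) − 1(28.77) = 167.2
  M: 0 + 1(52.08) = 52.08
  Q: 0 + 2(28.77) = 57.54
Total out = 276.8 lbmol/h; y_Q = 57.54 / 276.8 = 0.2079.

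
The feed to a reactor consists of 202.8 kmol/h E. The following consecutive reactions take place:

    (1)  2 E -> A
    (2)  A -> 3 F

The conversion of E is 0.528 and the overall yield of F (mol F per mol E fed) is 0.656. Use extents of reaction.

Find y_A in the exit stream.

0.0386

Conversion of E: E consumed = 2ξ₁ = 0.528 × 202.8 → ξ₁ = 53.54 kmol/h.
Yield of F: 3ξ₂ / 202.8 = 0.656 → ξ₂ = 44.35 kmol/h.
Outlet amounts (n = n₀ + Σ ν·ξ):
  E: 202.8 − 2(53.54) = 95.72
  A: 0 + 1(53.54) − 1(44.35) = 9.194
  F: 0 + 3(44.35) = 133
Total out = 238 kmol/h; y_A = 9.194 / 238 = 0.03864.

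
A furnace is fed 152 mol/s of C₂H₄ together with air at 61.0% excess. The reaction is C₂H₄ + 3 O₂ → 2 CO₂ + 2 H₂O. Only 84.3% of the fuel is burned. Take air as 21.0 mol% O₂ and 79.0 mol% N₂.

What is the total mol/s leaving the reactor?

Stoichiometric O₂ = 3 × 152 = 456 mol/s; O₂ fed = 456 × 1.610 = 734.2 mol/s.
N₂ fed = 734.2 × 79/21 = 2762 mol/s.
Fuel reacted = 0.843 × 152 → ξ = 128.1 mol/s.
Outlet (n = n₀ + ν ξ):
  C₂H₄: 152 − 1(128.1) = 23.86
  O₂: 734.2 − 3(128.1) = 349.8
  N₂: 2762 (inert)
  CO₂: 0 + 2(128.1) = 256.3
  H₂O: 0 + 2(128.1) = 256.3
Total out = 23.86 + 349.8 + 2762 + 256.3 + 256.3 = 3648 mol/s.

3650 mol/s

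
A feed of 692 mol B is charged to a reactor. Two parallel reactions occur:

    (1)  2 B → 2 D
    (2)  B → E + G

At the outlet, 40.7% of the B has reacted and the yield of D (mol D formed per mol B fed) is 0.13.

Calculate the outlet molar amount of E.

192 mol

Yield of D: 2ξ₁ / 692 = 0.13 → ξ₁ = 44.98 mol.
Conversion of B: 2ξ₁ + 1ξ₂ = 0.407 × 692 = 281.6 → ξ₂ = 191.7 mol.
Outlet amounts (n = n₀ + Σ ν·ξ):
  B: 692 − 2(44.98) − 1(191.7) = 410.4
  D: 0 + 2(44.98) = 89.96
  E: 0 + 1(191.7) = 191.7
  G: 0 + 1(191.7) = 191.7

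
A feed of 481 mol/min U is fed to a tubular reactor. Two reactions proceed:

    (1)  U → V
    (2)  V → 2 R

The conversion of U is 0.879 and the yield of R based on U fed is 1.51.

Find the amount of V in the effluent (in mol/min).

59.6 mol/min

Conversion of U: U consumed = 1ξ₁ = 0.879 × 481 → ξ₁ = 422.8 mol/min.
Yield of R: 2ξ₂ / 481 = 1.51 → ξ₂ = 363.2 mol/min.
Outlet amounts (n = n₀ + Σ ν·ξ):
  U: 481 − 1(422.8) = 58.2
  V: 0 + 1(422.8) − 1(363.2) = 59.64
  R: 0 + 2(363.2) = 726.3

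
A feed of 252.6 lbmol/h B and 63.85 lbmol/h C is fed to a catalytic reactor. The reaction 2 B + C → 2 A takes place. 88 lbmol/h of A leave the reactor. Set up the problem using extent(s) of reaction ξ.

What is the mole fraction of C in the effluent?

0.0729

For A: n = n₀ + 2ξ → 88 = 0 + 2ξ, giving ξ = 44 lbmol/h.
Outlet amounts (n = n₀ + ν ξ):
  B: 252.6 − 2(44) = 164.6
  C: 63.85 − 1(44) = 19.85
  A: 0 + 2(44) = 88
Total out = 272.4 lbmol/h; y_C = 19.85 / 272.4 = 0.07286.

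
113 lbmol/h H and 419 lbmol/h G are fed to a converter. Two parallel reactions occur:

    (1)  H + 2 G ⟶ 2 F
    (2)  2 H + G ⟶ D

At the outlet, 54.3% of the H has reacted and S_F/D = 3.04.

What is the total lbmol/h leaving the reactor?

Conversion of H: H consumed = 0.543 × 113 = 61.36 lbmol/h = 1ξ₁ + 2ξ₂.
Selectivity: 2ξ₁ / (1ξ₂) = 3.04 → ξ₁ = 1.52 ξ₂.
Substitute: (1·1.52 + 2) ξ₂ = 61.36 → ξ₂ = 17.43 lbmol/h, ξ₁ = 26.5 lbmol/h.
Outlet amounts (n = n₀ + Σ ν·ξ):
  H: 113 − 1(26.5) − 2(17.43) = 51.64
  G: 419 − 2(26.5) − 1(17.43) = 348.6
  F: 0 + 2(26.5) = 52.99
  D: 0 + 1(17.43) = 17.43
Total out = 51.64 + 348.6 + 52.99 + 17.43 = 470.6 lbmol/h.

471 lbmol/h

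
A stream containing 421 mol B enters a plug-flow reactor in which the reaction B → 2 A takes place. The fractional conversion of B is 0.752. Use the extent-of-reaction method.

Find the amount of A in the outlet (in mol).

633 mol

B reacted = 0.752 × 421 = 316.6 mol; ν_B = −1, so ξ = 316.6/1 = 316.6 mol.
Outlet amounts (n = n₀ + ν ξ):
  B: 421 − 1(316.6) = 104.4
  A: 0 + 2(316.6) = 633.2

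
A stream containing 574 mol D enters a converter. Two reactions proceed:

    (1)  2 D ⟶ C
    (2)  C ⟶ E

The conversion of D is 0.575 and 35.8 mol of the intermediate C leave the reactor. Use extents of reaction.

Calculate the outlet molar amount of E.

Conversion of D: D consumed = 2ξ₁ = 0.575 × 574 → ξ₁ = 165 mol.
C balance: n_C = 0 + 1ξ₁ − 1ξ₂ = 35.8 → ξ₂ = (1·165 − 35.8)/1 = 129.2 mol.
Outlet amounts (n = n₀ + Σ ν·ξ):
  D: 574 − 2(165) = 244
  C: 0 + 1(165) − 1(129.2) = 35.8
  E: 0 + 1(129.2) = 129.2

129 mol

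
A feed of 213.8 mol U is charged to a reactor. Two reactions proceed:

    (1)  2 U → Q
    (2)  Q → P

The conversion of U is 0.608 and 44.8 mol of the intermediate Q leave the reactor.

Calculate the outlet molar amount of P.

20.2 mol

Conversion of U: U consumed = 2ξ₁ = 0.608 × 213.8 → ξ₁ = 65 mol.
Q balance: n_Q = 0 + 1ξ₁ − 1ξ₂ = 44.8 → ξ₂ = (1·65 − 44.8)/1 = 20.2 mol.
Outlet amounts (n = n₀ + Σ ν·ξ):
  U: 213.8 − 2(65) = 83.81
  Q: 0 + 1(65) − 1(20.2) = 44.8
  P: 0 + 1(20.2) = 20.2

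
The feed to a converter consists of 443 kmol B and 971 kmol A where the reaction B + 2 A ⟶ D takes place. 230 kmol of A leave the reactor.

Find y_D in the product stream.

For A: n = n₀ − 2ξ → 230 = 971 − 2ξ, giving ξ = 370.5 kmol.
Outlet amounts (n = n₀ + ν ξ):
  B: 443 − 1(370.5) = 72.5
  A: 971 − 2(370.5) = 230
  D: 0 + 1(370.5) = 370.5
Total out = 673 kmol; y_D = 370.5 / 673 = 0.5505.

0.551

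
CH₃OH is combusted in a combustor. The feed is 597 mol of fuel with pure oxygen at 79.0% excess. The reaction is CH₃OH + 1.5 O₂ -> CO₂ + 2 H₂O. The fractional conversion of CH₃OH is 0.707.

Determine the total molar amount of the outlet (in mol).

2410 mol

Stoichiometric O₂ = 1.5 × 597 = 895.5 mol; O₂ fed = 895.5 × 1.790 = 1603 mol.
Fuel reacted = 0.707 × 597 → ξ = 422.1 mol.
Outlet (n = n₀ + ν ξ):
  CH₃OH: 597 − 1(422.1) = 174.9
  O₂: 1603 − 1.5(422.1) = 969.8
  CO₂: 0 + 1(422.1) = 422.1
  H₂O: 0 + 2(422.1) = 844.2
Total out = 174.9 + 969.8 + 422.1 + 844.2 = 2411 mol.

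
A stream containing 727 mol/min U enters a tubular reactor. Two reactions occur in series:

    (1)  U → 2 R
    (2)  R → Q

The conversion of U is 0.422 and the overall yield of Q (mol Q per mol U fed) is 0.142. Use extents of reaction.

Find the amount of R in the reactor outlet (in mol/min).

Conversion of U: U consumed = 1ξ₁ = 0.422 × 727 → ξ₁ = 306.8 mol/min.
Yield of Q: 1ξ₂ / 727 = 0.142 → ξ₂ = 103.2 mol/min.
Outlet amounts (n = n₀ + Σ ν·ξ):
  U: 727 − 1(306.8) = 420.2
  R: 0 + 2(306.8) − 1(103.2) = 510.4
  Q: 0 + 1(103.2) = 103.2

510 mol/min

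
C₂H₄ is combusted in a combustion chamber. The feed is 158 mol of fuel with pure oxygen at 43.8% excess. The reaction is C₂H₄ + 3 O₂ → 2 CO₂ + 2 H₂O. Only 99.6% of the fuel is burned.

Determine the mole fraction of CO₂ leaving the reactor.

0.375

Stoichiometric O₂ = 3 × 158 = 474 mol; O₂ fed = 474 × 1.438 = 681.6 mol.
Fuel reacted = 0.996 × 158 → ξ = 157.4 mol.
Outlet (n = n₀ + ν ξ):
  C₂H₄: 158 − 1(157.4) = 0.632
  O₂: 681.6 − 3(157.4) = 209.5
  CO₂: 0 + 2(157.4) = 314.7
  H₂O: 0 + 2(157.4) = 314.7
Total out = 839.6 mol; y_CO₂ = 314.7 / 839.6 = 0.3749.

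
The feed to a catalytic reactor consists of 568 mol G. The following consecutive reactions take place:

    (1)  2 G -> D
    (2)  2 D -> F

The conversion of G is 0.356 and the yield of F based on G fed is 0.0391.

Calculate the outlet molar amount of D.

56.7 mol

Conversion of G: G consumed = 2ξ₁ = 0.356 × 568 → ξ₁ = 101.1 mol.
Yield of F: 1ξ₂ / 568 = 0.0391 → ξ₂ = 22.21 mol.
Outlet amounts (n = n₀ + Σ ν·ξ):
  G: 568 − 2(101.1) = 365.8
  D: 0 + 1(101.1) − 2(22.21) = 56.69
  F: 0 + 1(22.21) = 22.21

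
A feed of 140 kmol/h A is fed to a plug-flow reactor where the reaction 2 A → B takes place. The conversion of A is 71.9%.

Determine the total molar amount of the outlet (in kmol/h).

89.7 kmol/h

A reacted = 0.719 × 140 = 100.7 kmol/h; ν_A = −2, so ξ = 100.7/2 = 50.33 kmol/h.
Outlet amounts (n = n₀ + ν ξ):
  A: 140 − 2(50.33) = 39.34
  B: 0 + 1(50.33) = 50.33
Total out = 39.34 + 50.33 = 89.67 kmol/h.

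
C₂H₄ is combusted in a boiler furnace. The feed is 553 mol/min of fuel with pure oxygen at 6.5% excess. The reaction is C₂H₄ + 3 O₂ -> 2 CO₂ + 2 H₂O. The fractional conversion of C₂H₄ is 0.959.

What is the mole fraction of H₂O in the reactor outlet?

Stoichiometric O₂ = 3 × 553 = 1659 mol/min; O₂ fed = 1659 × 1.065 = 1767 mol/min.
Fuel reacted = 0.959 × 553 → ξ = 530.3 mol/min.
Outlet (n = n₀ + ν ξ):
  C₂H₄: 553 − 1(530.3) = 22.67
  O₂: 1767 − 3(530.3) = 175.9
  CO₂: 0 + 2(530.3) = 1061
  H₂O: 0 + 2(530.3) = 1061
Total out = 2320 mol/min; y_H₂O = 1061 / 2320 = 0.4572.

0.457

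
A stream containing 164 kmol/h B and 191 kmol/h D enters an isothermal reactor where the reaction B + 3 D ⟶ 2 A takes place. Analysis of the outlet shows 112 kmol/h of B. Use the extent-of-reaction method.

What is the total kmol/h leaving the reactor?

For B: n = n₀ − 1ξ → 112 = 164 − 1ξ, giving ξ = 52 kmol/h.
Outlet amounts (n = n₀ + ν ξ):
  B: 164 − 1(52) = 112
  D: 191 − 3(52) = 35
  A: 0 + 2(52) = 104
Total out = 112 + 35 + 104 = 251 kmol/h.

251 kmol/h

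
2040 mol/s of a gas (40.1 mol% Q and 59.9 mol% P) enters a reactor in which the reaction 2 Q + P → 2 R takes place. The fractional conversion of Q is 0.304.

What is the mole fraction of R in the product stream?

0.13

Q reacted = 0.304 × 818 = 248.7 mol/s; ν_Q = −2, so ξ = 248.7/2 = 124.3 mol/s.
Outlet amounts (n = n₀ + ν ξ):
  Q: 818 − 2(124.3) = 569.4
  P: 1222 − 1(124.3) = 1098
  R: 0 + 2(124.3) = 248.7
Total out = 1916 mol/s; y_R = 248.7 / 1916 = 0.1298.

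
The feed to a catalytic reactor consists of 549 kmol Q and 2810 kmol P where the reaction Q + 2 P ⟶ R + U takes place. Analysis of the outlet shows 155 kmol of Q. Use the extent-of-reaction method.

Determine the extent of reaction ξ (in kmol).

For Q: n = n₀ − 1ξ → 155 = 549 − 1ξ, giving ξ = 394 kmol.
Outlet amounts (n = n₀ + ν ξ):
  Q: 549 − 1(394) = 155
  P: 2810 − 2(394) = 2022
  R: 0 + 1(394) = 394
  U: 0 + 1(394) = 394

ξ = 394 kmol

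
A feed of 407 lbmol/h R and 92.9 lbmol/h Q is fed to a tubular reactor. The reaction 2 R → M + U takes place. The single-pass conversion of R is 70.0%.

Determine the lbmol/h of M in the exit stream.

142 lbmol/h

R reacted = 0.7 × 407 = 284.9 lbmol/h; ν_R = −2, so ξ = 284.9/2 = 142.4 lbmol/h.
Outlet amounts (n = n₀ + ν ξ):
  R: 407 − 2(142.4) = 122.1
  M: 0 + 1(142.4) = 142.4
  U: 0 + 1(142.4) = 142.4
  Q: 92.9 (inert)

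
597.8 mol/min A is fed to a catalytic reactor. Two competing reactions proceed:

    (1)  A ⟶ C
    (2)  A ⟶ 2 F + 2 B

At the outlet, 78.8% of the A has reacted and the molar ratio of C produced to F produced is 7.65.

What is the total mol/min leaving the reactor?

684 mol/min

Conversion of A: A consumed = 0.788 × 597.8 = 471.1 mol/min = 1ξ₁ + 1ξ₂.
Selectivity: 1ξ₁ / (2ξ₂) = 7.65 → ξ₁ = 15.3 ξ₂.
Substitute: (1·15.3 + 1) ξ₂ = 471.1 → ξ₂ = 28.9 mol/min, ξ₁ = 442.2 mol/min.
Outlet amounts (n = n₀ + Σ ν·ξ):
  A: 597.8 − 1(442.2) − 1(28.9) = 126.7
  C: 0 + 1(442.2) = 442.2
  F: 0 + 2(28.9) = 57.8
  B: 0 + 2(28.9) = 57.8
Total out = 126.7 + 442.2 + 57.8 + 57.8 = 684.5 mol/min.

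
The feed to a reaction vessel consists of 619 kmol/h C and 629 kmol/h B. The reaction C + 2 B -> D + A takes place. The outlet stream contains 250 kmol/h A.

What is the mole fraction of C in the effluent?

0.37

For A: n = n₀ + 1ξ → 250 = 0 + 1ξ, giving ξ = 250 kmol/h.
Outlet amounts (n = n₀ + ν ξ):
  C: 619 − 1(250) = 369
  B: 629 − 2(250) = 129
  D: 0 + 1(250) = 250
  A: 0 + 1(250) = 250
Total out = 998 kmol/h; y_C = 369 / 998 = 0.3697.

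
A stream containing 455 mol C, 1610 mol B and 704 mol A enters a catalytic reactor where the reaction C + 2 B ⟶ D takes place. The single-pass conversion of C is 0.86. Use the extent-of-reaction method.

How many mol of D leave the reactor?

C reacted = 0.86 × 455 = 391.3 mol; ν_C = −1, so ξ = 391.3/1 = 391.3 mol.
Outlet amounts (n = n₀ + ν ξ):
  C: 455 − 1(391.3) = 63.7
  B: 1610 − 2(391.3) = 827.4
  D: 0 + 1(391.3) = 391.3
  A: 704 (inert)

391 mol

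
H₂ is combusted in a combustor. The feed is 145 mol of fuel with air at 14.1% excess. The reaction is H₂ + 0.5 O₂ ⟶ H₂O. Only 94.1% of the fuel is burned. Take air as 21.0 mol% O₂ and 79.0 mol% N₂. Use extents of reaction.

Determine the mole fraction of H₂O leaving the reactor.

0.29

Stoichiometric O₂ = 0.5 × 145 = 72.5 mol; O₂ fed = 72.5 × 1.141 = 82.72 mol.
N₂ fed = 82.72 × 79/21 = 311.2 mol.
Fuel reacted = 0.941 × 145 → ξ = 136.4 mol.
Outlet (n = n₀ + ν ξ):
  H₂: 145 − 1(136.4) = 8.555
  O₂: 82.72 − 0.5(136.4) = 14.5
  N₂: 311.2 (inert)
  H₂O: 0 + 1(136.4) = 136.4
Total out = 470.7 mol; y_H₂O = 136.4 / 470.7 = 0.2899.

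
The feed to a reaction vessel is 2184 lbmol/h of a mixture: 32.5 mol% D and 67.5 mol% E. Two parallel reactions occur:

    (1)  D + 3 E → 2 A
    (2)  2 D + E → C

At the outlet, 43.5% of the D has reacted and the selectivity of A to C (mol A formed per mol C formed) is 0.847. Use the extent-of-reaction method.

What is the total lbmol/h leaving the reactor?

Conversion of D: D consumed = 0.435 × 709.8 = 308.8 lbmol/h = 1ξ₁ + 2ξ₂.
Selectivity: 2ξ₁ / (1ξ₂) = 0.847 → ξ₁ = 0.4235 ξ₂.
Substitute: (1·0.4235 + 2) ξ₂ = 308.8 → ξ₂ = 127.4 lbmol/h, ξ₁ = 53.96 lbmol/h.
Outlet amounts (n = n₀ + Σ ν·ξ):
  D: 709.8 − 1(53.96) − 2(127.4) = 401
  E: 1474 − 3(53.96) − 1(127.4) = 1185
  A: 0 + 2(53.96) = 107.9
  C: 0 + 1(127.4) = 127.4
Total out = 401 + 1185 + 107.9 + 127.4 = 1821 lbmol/h.

1820 lbmol/h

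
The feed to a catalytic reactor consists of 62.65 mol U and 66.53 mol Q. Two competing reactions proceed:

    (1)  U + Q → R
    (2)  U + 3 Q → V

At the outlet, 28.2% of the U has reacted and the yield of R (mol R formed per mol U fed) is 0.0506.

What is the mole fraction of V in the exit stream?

0.176

Yield of R: 1ξ₁ / 62.65 = 0.0506 → ξ₁ = 3.17 mol.
Conversion of U: 1ξ₁ + 1ξ₂ = 0.282 × 62.65 = 17.67 → ξ₂ = 14.5 mol.
Outlet amounts (n = n₀ + Σ ν·ξ):
  U: 62.65 − 1(3.17) − 1(14.5) = 44.98
  Q: 66.53 − 1(3.17) − 3(14.5) = 19.87
  R: 0 + 1(3.17) = 3.17
  V: 0 + 1(14.5) = 14.5
Total out = 82.52 mol; y_V = 14.5 / 82.52 = 0.1757.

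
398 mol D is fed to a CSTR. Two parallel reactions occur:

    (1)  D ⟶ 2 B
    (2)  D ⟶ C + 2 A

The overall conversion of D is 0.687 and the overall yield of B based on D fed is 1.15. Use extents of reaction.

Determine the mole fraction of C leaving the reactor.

Yield of B: 2ξ₁ / 398 = 1.15 → ξ₁ = 228.8 mol.
Conversion of D: 1ξ₁ + 1ξ₂ = 0.687 × 398 = 273.4 → ξ₂ = 44.58 mol.
Outlet amounts (n = n₀ + Σ ν·ξ):
  D: 398 − 1(228.8) − 1(44.58) = 124.6
  B: 0 + 2(228.8) = 457.7
  C: 0 + 1(44.58) = 44.58
  A: 0 + 2(44.58) = 89.15
Total out = 716 mol; y_C = 44.58 / 716 = 0.06226.

0.0623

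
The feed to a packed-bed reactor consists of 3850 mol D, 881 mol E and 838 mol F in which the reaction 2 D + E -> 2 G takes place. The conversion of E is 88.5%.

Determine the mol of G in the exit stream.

1560 mol

E reacted = 0.885 × 881 = 779.7 mol; ν_E = −1, so ξ = 779.7/1 = 779.7 mol.
Outlet amounts (n = n₀ + ν ξ):
  D: 3850 − 2(779.7) = 2291
  E: 881 − 1(779.7) = 101.3
  G: 0 + 2(779.7) = 1559
  F: 838 (inert)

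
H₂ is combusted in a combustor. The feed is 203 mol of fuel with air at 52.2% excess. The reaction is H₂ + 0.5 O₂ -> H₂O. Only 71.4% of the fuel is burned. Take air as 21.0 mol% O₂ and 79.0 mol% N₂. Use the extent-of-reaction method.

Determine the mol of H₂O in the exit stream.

145 mol

Stoichiometric O₂ = 0.5 × 203 = 101.5 mol; O₂ fed = 101.5 × 1.522 = 154.5 mol.
N₂ fed = 154.5 × 79/21 = 581.2 mol.
Fuel reacted = 0.714 × 203 → ξ = 144.9 mol.
Outlet (n = n₀ + ν ξ):
  H₂: 203 − 1(144.9) = 58.06
  O₂: 154.5 − 0.5(144.9) = 82.01
  N₂: 581.2 (inert)
  H₂O: 0 + 1(144.9) = 144.9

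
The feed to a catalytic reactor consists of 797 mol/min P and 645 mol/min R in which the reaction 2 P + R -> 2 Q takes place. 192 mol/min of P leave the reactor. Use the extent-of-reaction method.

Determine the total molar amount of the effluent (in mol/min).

For P: n = n₀ − 2ξ → 192 = 797 − 2ξ, giving ξ = 302.5 mol/min.
Outlet amounts (n = n₀ + ν ξ):
  P: 797 − 2(302.5) = 192
  R: 645 − 1(302.5) = 342.5
  Q: 0 + 2(302.5) = 605
Total out = 192 + 342.5 + 605 = 1140 mol/min.

1140 mol/min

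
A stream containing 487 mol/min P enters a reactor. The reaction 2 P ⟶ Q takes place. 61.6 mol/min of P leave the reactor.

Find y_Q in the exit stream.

0.775

For P: n = n₀ − 2ξ → 61.6 = 487 − 2ξ, giving ξ = 212.7 mol/min.
Outlet amounts (n = n₀ + ν ξ):
  P: 487 − 2(212.7) = 61.6
  Q: 0 + 1(212.7) = 212.7
Total out = 274.3 mol/min; y_Q = 212.7 / 274.3 = 0.7754.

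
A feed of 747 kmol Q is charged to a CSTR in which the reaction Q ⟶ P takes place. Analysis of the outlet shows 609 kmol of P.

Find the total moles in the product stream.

For P: n = n₀ + 1ξ → 609 = 0 + 1ξ, giving ξ = 609 kmol.
Outlet amounts (n = n₀ + ν ξ):
  Q: 747 − 1(609) = 138
  P: 0 + 1(609) = 609
Total out = 138 + 609 = 747 kmol.

747 kmol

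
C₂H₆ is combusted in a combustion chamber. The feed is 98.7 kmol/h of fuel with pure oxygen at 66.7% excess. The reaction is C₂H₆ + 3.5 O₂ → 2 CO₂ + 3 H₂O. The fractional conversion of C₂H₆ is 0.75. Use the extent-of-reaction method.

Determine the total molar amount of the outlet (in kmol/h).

712 kmol/h

Stoichiometric O₂ = 3.5 × 98.7 = 345.4 kmol/h; O₂ fed = 345.4 × 1.667 = 575.9 kmol/h.
Fuel reacted = 0.75 × 98.7 → ξ = 74.03 kmol/h.
Outlet (n = n₀ + ν ξ):
  C₂H₆: 98.7 − 1(74.03) = 24.67
  O₂: 575.9 − 3.5(74.03) = 316.8
  CO₂: 0 + 2(74.03) = 148.1
  H₂O: 0 + 3(74.03) = 222.1
Total out = 24.67 + 316.8 + 148.1 + 222.1 = 711.6 kmol/h.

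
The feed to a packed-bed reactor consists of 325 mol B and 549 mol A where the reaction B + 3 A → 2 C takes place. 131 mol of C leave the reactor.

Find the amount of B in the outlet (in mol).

260 mol

For C: n = n₀ + 2ξ → 131 = 0 + 2ξ, giving ξ = 65.5 mol.
Outlet amounts (n = n₀ + ν ξ):
  B: 325 − 1(65.5) = 259.5
  A: 549 − 3(65.5) = 352.5
  C: 0 + 2(65.5) = 131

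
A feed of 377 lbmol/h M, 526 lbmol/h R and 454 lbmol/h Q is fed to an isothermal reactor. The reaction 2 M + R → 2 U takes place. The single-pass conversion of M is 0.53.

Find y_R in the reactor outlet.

0.339

M reacted = 0.53 × 377 = 199.8 lbmol/h; ν_M = −2, so ξ = 199.8/2 = 99.91 lbmol/h.
Outlet amounts (n = n₀ + ν ξ):
  M: 377 − 2(99.91) = 177.2
  R: 526 − 1(99.91) = 426.1
  U: 0 + 2(99.91) = 199.8
  Q: 454 (inert)
Total out = 1257 lbmol/h; y_R = 426.1 / 1257 = 0.339.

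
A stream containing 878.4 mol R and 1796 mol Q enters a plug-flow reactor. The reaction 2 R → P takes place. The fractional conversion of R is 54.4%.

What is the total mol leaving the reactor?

2440 mol

R reacted = 0.544 × 878.4 = 477.8 mol; ν_R = −2, so ξ = 477.8/2 = 238.9 mol.
Outlet amounts (n = n₀ + ν ξ):
  R: 878.4 − 2(238.9) = 400.6
  P: 0 + 1(238.9) = 238.9
  Q: 1796 (inert)
Total out = 400.6 + 238.9 + 1796 = 2435 mol.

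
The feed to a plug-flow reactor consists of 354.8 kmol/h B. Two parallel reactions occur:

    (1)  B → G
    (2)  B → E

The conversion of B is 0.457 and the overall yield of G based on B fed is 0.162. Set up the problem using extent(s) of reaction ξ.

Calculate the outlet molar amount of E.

105 kmol/h

Yield of G: 1ξ₁ / 354.8 = 0.162 → ξ₁ = 57.48 kmol/h.
Conversion of B: 1ξ₁ + 1ξ₂ = 0.457 × 354.8 = 162.1 → ξ₂ = 104.7 kmol/h.
Outlet amounts (n = n₀ + Σ ν·ξ):
  B: 354.8 − 1(57.48) − 1(104.7) = 192.7
  G: 0 + 1(57.48) = 57.48
  E: 0 + 1(104.7) = 104.7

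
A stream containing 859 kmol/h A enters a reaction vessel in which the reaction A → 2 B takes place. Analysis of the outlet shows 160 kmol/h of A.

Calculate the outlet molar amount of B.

For A: n = n₀ − 1ξ → 160 = 859 − 1ξ, giving ξ = 699 kmol/h.
Outlet amounts (n = n₀ + ν ξ):
  A: 859 − 1(699) = 160
  B: 0 + 2(699) = 1398

1400 kmol/h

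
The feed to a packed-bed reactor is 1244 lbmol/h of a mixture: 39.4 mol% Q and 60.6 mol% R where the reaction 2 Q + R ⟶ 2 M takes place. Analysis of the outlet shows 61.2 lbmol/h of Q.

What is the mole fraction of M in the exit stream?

0.417

For Q: n = n₀ − 2ξ → 61.2 = 490.1 − 2ξ, giving ξ = 214.5 lbmol/h.
Outlet amounts (n = n₀ + ν ξ):
  Q: 490.1 − 2(214.5) = 61.2
  R: 753.9 − 1(214.5) = 539.4
  M: 0 + 2(214.5) = 428.9
Total out = 1030 lbmol/h; y_M = 428.9 / 1030 = 0.4166.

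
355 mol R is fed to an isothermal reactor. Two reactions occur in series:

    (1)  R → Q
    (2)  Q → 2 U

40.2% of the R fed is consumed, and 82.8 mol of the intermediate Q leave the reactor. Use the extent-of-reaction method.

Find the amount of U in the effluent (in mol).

Conversion of R: R consumed = 1ξ₁ = 0.402 × 355 → ξ₁ = 142.7 mol.
Q balance: n_Q = 0 + 1ξ₁ − 1ξ₂ = 82.8 → ξ₂ = (1·142.7 − 82.8)/1 = 59.91 mol.
Outlet amounts (n = n₀ + Σ ν·ξ):
  R: 355 − 1(142.7) = 212.3
  Q: 0 + 1(142.7) − 1(59.91) = 82.8
  U: 0 + 2(59.91) = 119.8

120 mol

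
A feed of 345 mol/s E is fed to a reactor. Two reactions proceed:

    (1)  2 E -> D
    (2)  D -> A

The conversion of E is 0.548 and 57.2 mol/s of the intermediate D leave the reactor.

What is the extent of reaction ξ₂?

Conversion of E: E consumed = 2ξ₁ = 0.548 × 345 → ξ₁ = 94.53 mol/s.
D balance: n_D = 0 + 1ξ₁ − 1ξ₂ = 57.2 → ξ₂ = (1·94.53 − 57.2)/1 = 37.33 mol/s.
Outlet amounts (n = n₀ + Σ ν·ξ):
  E: 345 − 2(94.53) = 155.9
  D: 0 + 1(94.53) − 1(37.33) = 57.2
  A: 0 + 1(37.33) = 37.33

ξ₂ = 37.3 mol/s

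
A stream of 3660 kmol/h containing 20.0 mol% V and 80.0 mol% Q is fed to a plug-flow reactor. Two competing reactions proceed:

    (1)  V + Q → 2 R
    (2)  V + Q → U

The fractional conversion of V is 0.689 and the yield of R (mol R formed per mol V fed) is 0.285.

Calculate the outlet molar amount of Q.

2420 kmol/h

Yield of R: 2ξ₁ / 732 = 0.285 → ξ₁ = 104.3 kmol/h.
Conversion of V: 1ξ₁ + 1ξ₂ = 0.689 × 732 = 504.3 → ξ₂ = 400 kmol/h.
Outlet amounts (n = n₀ + Σ ν·ξ):
  V: 732 − 1(104.3) − 1(400) = 227.7
  Q: 2928 − 1(104.3) − 1(400) = 2424
  R: 0 + 2(104.3) = 208.6
  U: 0 + 1(400) = 400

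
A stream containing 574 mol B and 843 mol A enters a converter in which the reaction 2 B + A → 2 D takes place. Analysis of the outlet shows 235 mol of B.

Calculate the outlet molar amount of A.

674 mol

For B: n = n₀ − 2ξ → 235 = 574 − 2ξ, giving ξ = 169.5 mol.
Outlet amounts (n = n₀ + ν ξ):
  B: 574 − 2(169.5) = 235
  A: 843 − 1(169.5) = 673.5
  D: 0 + 2(169.5) = 339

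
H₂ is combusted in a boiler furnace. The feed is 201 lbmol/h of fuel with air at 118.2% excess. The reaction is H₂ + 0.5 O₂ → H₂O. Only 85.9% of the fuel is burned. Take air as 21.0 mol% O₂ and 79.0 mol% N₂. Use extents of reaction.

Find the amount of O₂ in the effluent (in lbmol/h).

133 lbmol/h

Stoichiometric O₂ = 0.5 × 201 = 100.5 lbmol/h; O₂ fed = 100.5 × 2.182 = 219.3 lbmol/h.
N₂ fed = 219.3 × 79/21 = 825 lbmol/h.
Fuel reacted = 0.859 × 201 → ξ = 172.7 lbmol/h.
Outlet (n = n₀ + ν ξ):
  H₂: 201 − 1(172.7) = 28.34
  O₂: 219.3 − 0.5(172.7) = 133
  N₂: 825 (inert)
  H₂O: 0 + 1(172.7) = 172.7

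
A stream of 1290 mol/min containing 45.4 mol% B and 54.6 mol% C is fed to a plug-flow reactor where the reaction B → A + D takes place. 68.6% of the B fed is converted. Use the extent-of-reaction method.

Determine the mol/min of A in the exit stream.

402 mol/min

B reacted = 0.686 × 585.7 = 401.8 mol/min; ν_B = −1, so ξ = 401.8/1 = 401.8 mol/min.
Outlet amounts (n = n₀ + ν ξ):
  B: 585.7 − 1(401.8) = 183.9
  A: 0 + 1(401.8) = 401.8
  D: 0 + 1(401.8) = 401.8
  C: 704.3 (inert)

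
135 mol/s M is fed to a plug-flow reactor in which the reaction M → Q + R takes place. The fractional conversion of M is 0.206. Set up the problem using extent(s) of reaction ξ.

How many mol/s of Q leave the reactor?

27.8 mol/s

M reacted = 0.206 × 135 = 27.81 mol/s; ν_M = −1, so ξ = 27.81/1 = 27.81 mol/s.
Outlet amounts (n = n₀ + ν ξ):
  M: 135 − 1(27.81) = 107.2
  Q: 0 + 1(27.81) = 27.81
  R: 0 + 1(27.81) = 27.81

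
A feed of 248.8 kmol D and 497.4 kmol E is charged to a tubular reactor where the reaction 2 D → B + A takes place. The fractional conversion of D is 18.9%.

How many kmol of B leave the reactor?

D reacted = 0.189 × 248.8 = 47.02 kmol; ν_D = −2, so ξ = 47.02/2 = 23.51 kmol.
Outlet amounts (n = n₀ + ν ξ):
  D: 248.8 − 2(23.51) = 201.8
  B: 0 + 1(23.51) = 23.51
  A: 0 + 1(23.51) = 23.51
  E: 497.4 (inert)

23.5 kmol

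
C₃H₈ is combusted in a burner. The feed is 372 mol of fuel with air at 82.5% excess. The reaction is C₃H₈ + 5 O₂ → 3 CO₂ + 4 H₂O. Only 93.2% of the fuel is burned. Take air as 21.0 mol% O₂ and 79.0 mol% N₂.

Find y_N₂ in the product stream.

0.756

Stoichiometric O₂ = 5 × 372 = 1860 mol; O₂ fed = 1860 × 1.825 = 3394 mol.
N₂ fed = 3394 × 79/21 = 12770 mol.
Fuel reacted = 0.932 × 372 → ξ = 346.7 mol.
Outlet (n = n₀ + ν ξ):
  C₃H₈: 372 − 1(346.7) = 25.3
  O₂: 3394 − 5(346.7) = 1661
  N₂: 12770 (inert)
  CO₂: 0 + 3(346.7) = 1040
  H₂O: 0 + 4(346.7) = 1387
Total out = 16880 mol; y_N₂ = 12770 / 16880 = 0.7564.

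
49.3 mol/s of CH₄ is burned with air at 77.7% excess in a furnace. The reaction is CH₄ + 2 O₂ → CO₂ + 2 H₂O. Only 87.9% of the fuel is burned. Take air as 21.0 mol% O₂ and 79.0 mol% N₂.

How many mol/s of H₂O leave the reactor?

Stoichiometric O₂ = 2 × 49.3 = 98.6 mol/s; O₂ fed = 98.6 × 1.777 = 175.2 mol/s.
N₂ fed = 175.2 × 79/21 = 659.1 mol/s.
Fuel reacted = 0.879 × 49.3 → ξ = 43.33 mol/s.
Outlet (n = n₀ + ν ξ):
  CH₄: 49.3 − 1(43.33) = 5.965
  O₂: 175.2 − 2(43.33) = 88.54
  N₂: 659.1 (inert)
  CO₂: 0 + 1(43.33) = 43.33
  H₂O: 0 + 2(43.33) = 86.67

86.7 mol/s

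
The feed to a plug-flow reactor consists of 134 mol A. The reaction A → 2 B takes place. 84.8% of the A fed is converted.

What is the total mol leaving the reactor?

248 mol

A reacted = 0.848 × 134 = 113.6 mol; ν_A = −1, so ξ = 113.6/1 = 113.6 mol.
Outlet amounts (n = n₀ + ν ξ):
  A: 134 − 1(113.6) = 20.37
  B: 0 + 2(113.6) = 227.3
Total out = 20.37 + 227.3 = 247.6 mol.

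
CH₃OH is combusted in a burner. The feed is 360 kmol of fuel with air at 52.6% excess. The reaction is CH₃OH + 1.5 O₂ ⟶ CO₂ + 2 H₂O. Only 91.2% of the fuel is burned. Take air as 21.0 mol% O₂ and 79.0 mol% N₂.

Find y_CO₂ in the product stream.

Stoichiometric O₂ = 1.5 × 360 = 540 kmol; O₂ fed = 540 × 1.526 = 824 kmol.
N₂ fed = 824 × 79/21 = 3100 kmol.
Fuel reacted = 0.912 × 360 → ξ = 328.3 kmol.
Outlet (n = n₀ + ν ξ):
  CH₃OH: 360 − 1(328.3) = 31.68
  O₂: 824 − 1.5(328.3) = 331.6
  N₂: 3100 (inert)
  CO₂: 0 + 1(328.3) = 328.3
  H₂O: 0 + 2(328.3) = 656.6
Total out = 4448 kmol; y_CO₂ = 328.3 / 4448 = 0.07381.

0.0738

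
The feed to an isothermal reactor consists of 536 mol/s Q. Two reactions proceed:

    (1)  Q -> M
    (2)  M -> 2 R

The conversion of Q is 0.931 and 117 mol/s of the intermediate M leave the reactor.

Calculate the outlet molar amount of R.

Conversion of Q: Q consumed = 1ξ₁ = 0.931 × 536 → ξ₁ = 499 mol/s.
M balance: n_M = 0 + 1ξ₁ − 1ξ₂ = 117 → ξ₂ = (1·499 − 117)/1 = 382 mol/s.
Outlet amounts (n = n₀ + Σ ν·ξ):
  Q: 536 − 1(499) = 36.98
  M: 0 + 1(499) − 1(382) = 117
  R: 0 + 2(382) = 764

764 mol/s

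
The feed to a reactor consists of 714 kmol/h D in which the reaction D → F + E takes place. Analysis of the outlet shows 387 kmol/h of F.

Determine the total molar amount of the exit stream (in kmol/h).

1100 kmol/h

For F: n = n₀ + 1ξ → 387 = 0 + 1ξ, giving ξ = 387 kmol/h.
Outlet amounts (n = n₀ + ν ξ):
  D: 714 − 1(387) = 327
  F: 0 + 1(387) = 387
  E: 0 + 1(387) = 387
Total out = 327 + 387 + 387 = 1101 kmol/h.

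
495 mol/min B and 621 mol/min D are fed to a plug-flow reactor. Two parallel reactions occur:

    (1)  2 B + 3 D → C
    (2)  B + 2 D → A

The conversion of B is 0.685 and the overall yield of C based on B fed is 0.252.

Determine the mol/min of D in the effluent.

Yield of C: 1ξ₁ / 495 = 0.252 → ξ₁ = 124.7 mol/min.
Conversion of B: 2ξ₁ + 1ξ₂ = 0.685 × 495 = 339.1 → ξ₂ = 89.6 mol/min.
Outlet amounts (n = n₀ + Σ ν·ξ):
  B: 495 − 2(124.7) − 1(89.6) = 155.9
  D: 621 − 3(124.7) − 2(89.6) = 67.59
  C: 0 + 1(124.7) = 124.7
  A: 0 + 1(89.6) = 89.6

67.6 mol/min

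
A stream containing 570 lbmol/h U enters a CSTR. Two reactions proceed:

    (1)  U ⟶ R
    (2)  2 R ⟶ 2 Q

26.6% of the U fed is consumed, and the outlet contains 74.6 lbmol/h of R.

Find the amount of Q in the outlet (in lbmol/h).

77 lbmol/h

Conversion of U: U consumed = 1ξ₁ = 0.266 × 570 → ξ₁ = 151.6 lbmol/h.
R balance: n_R = 0 + 1ξ₁ − 2ξ₂ = 74.6 → ξ₂ = (1·151.6 − 74.6)/2 = 38.51 lbmol/h.
Outlet amounts (n = n₀ + Σ ν·ξ):
  U: 570 − 1(151.6) = 418.4
  R: 0 + 1(151.6) − 2(38.51) = 74.6
  Q: 0 + 2(38.51) = 77.02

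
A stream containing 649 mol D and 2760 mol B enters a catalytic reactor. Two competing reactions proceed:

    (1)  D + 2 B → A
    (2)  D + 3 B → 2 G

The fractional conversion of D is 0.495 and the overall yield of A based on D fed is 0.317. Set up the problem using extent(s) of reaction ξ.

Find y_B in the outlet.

Yield of A: 1ξ₁ / 649 = 0.317 → ξ₁ = 205.7 mol.
Conversion of D: 1ξ₁ + 1ξ₂ = 0.495 × 649 = 321.3 → ξ₂ = 115.5 mol.
Outlet amounts (n = n₀ + Σ ν·ξ):
  D: 649 − 1(205.7) − 1(115.5) = 327.7
  B: 2760 − 2(205.7) − 3(115.5) = 2002
  A: 0 + 1(205.7) = 205.7
  G: 0 + 2(115.5) = 231
Total out = 2766 mol; y_B = 2002 / 2766 = 0.7236.

0.724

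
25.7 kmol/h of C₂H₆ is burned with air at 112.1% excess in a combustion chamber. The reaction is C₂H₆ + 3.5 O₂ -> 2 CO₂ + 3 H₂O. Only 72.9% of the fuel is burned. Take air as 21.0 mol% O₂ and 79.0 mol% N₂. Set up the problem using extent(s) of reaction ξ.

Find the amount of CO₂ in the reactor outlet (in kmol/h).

Stoichiometric O₂ = 3.5 × 25.7 = 89.95 kmol/h; O₂ fed = 89.95 × 2.121 = 190.8 kmol/h.
N₂ fed = 190.8 × 79/21 = 717.7 kmol/h.
Fuel reacted = 0.729 × 25.7 → ξ = 18.74 kmol/h.
Outlet (n = n₀ + ν ξ):
  C₂H₆: 25.7 − 1(18.74) = 6.965
  O₂: 190.8 − 3.5(18.74) = 125.2
  N₂: 717.7 (inert)
  CO₂: 0 + 2(18.74) = 37.47
  H₂O: 0 + 3(18.74) = 56.21

37.5 kmol/h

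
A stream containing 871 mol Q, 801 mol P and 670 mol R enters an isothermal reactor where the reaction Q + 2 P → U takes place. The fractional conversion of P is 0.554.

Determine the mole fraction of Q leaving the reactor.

P reacted = 0.554 × 801 = 443.8 mol; ν_P = −2, so ξ = 443.8/2 = 221.9 mol.
Outlet amounts (n = n₀ + ν ξ):
  Q: 871 − 1(221.9) = 649.1
  P: 801 − 2(221.9) = 357.2
  U: 0 + 1(221.9) = 221.9
  R: 670 (inert)
Total out = 1898 mol; y_Q = 649.1 / 1898 = 0.342.

0.342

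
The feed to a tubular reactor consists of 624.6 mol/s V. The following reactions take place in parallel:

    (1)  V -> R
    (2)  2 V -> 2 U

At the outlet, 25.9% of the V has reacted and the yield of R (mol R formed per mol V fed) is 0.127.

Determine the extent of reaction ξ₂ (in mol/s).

ξ₂ = 41.2 mol/s

Yield of R: 1ξ₁ / 624.6 = 0.127 → ξ₁ = 79.32 mol/s.
Conversion of V: 1ξ₁ + 2ξ₂ = 0.259 × 624.6 = 161.8 → ξ₂ = 41.22 mol/s.
Outlet amounts (n = n₀ + Σ ν·ξ):
  V: 624.6 − 1(79.32) − 2(41.22) = 462.8
  R: 0 + 1(79.32) = 79.32
  U: 0 + 2(41.22) = 82.45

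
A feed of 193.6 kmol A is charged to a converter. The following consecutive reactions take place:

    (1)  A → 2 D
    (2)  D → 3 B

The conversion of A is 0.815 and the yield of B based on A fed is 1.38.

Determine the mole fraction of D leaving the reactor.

0.428

Conversion of A: A consumed = 1ξ₁ = 0.815 × 193.6 → ξ₁ = 157.8 kmol.
Yield of B: 3ξ₂ / 193.6 = 1.38 → ξ₂ = 89.06 kmol.
Outlet amounts (n = n₀ + Σ ν·ξ):
  A: 193.6 − 1(157.8) = 35.82
  D: 0 + 2(157.8) − 1(89.06) = 226.5
  B: 0 + 3(89.06) = 267.2
Total out = 529.5 kmol; y_D = 226.5 / 529.5 = 0.4278.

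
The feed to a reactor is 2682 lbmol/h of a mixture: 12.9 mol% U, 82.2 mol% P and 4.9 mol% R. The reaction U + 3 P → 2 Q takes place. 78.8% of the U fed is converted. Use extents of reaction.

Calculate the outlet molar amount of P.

U reacted = 0.788 × 346 = 272.6 lbmol/h; ν_U = −1, so ξ = 272.6/1 = 272.6 lbmol/h.
Outlet amounts (n = n₀ + ν ξ):
  U: 346 − 1(272.6) = 73.35
  P: 2205 − 3(272.6) = 1387
  Q: 0 + 2(272.6) = 545.3
  R: 131.4 (inert)

1390 lbmol/h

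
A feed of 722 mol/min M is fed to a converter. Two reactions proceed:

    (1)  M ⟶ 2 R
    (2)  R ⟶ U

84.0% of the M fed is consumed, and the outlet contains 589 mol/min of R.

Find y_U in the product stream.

Conversion of M: M consumed = 1ξ₁ = 0.84 × 722 → ξ₁ = 606.5 mol/min.
R balance: n_R = 0 + 2ξ₁ − 1ξ₂ = 589 → ξ₂ = (2·606.5 − 589)/1 = 624 mol/min.
Outlet amounts (n = n₀ + Σ ν·ξ):
  M: 722 − 1(606.5) = 115.5
  R: 0 + 2(606.5) − 1(624) = 589
  U: 0 + 1(624) = 624
Total out = 1328 mol/min; y_U = 624 / 1328 = 0.4697.

0.47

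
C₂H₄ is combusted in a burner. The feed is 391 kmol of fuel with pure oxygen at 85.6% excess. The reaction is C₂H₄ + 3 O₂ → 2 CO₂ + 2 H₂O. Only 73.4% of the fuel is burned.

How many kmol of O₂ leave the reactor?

1320 kmol

Stoichiometric O₂ = 3 × 391 = 1173 kmol; O₂ fed = 1173 × 1.856 = 2177 kmol.
Fuel reacted = 0.734 × 391 → ξ = 287 kmol.
Outlet (n = n₀ + ν ξ):
  C₂H₄: 391 − 1(287) = 104
  O₂: 2177 − 3(287) = 1316
  CO₂: 0 + 2(287) = 574
  H₂O: 0 + 2(287) = 574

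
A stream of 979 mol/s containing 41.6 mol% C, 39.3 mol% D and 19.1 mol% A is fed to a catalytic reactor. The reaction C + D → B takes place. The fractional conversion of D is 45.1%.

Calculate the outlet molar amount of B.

174 mol/s

D reacted = 0.451 × 384.7 = 173.5 mol/s; ν_D = −1, so ξ = 173.5/1 = 173.5 mol/s.
Outlet amounts (n = n₀ + ν ξ):
  C: 407.3 − 1(173.5) = 233.7
  D: 384.7 − 1(173.5) = 211.2
  B: 0 + 1(173.5) = 173.5
  A: 187 (inert)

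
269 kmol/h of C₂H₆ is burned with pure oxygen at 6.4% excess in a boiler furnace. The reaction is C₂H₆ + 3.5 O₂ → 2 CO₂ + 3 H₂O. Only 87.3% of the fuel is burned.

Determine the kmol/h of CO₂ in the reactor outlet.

Stoichiometric O₂ = 3.5 × 269 = 941.5 kmol/h; O₂ fed = 941.5 × 1.064 = 1002 kmol/h.
Fuel reacted = 0.873 × 269 → ξ = 234.8 kmol/h.
Outlet (n = n₀ + ν ξ):
  C₂H₆: 269 − 1(234.8) = 34.16
  O₂: 1002 − 3.5(234.8) = 179.8
  CO₂: 0 + 2(234.8) = 469.7
  H₂O: 0 + 3(234.8) = 704.5

470 kmol/h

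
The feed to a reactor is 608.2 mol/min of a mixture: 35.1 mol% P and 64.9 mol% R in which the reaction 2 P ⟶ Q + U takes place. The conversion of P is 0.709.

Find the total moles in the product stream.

608 mol/min

P reacted = 0.709 × 213.5 = 151.4 mol/min; ν_P = −2, so ξ = 151.4/2 = 75.68 mol/min.
Outlet amounts (n = n₀ + ν ξ):
  P: 213.5 − 2(75.68) = 62.12
  Q: 0 + 1(75.68) = 75.68
  U: 0 + 1(75.68) = 75.68
  R: 394.7 (inert)
Total out = 62.12 + 75.68 + 75.68 + 394.7 = 608.2 mol/min.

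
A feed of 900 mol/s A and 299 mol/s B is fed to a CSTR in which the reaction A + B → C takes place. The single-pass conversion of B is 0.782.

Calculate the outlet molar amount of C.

B reacted = 0.782 × 299 = 233.8 mol/s; ν_B = −1, so ξ = 233.8/1 = 233.8 mol/s.
Outlet amounts (n = n₀ + ν ξ):
  A: 900 − 1(233.8) = 666.2
  B: 299 − 1(233.8) = 65.18
  C: 0 + 1(233.8) = 233.8

234 mol/s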